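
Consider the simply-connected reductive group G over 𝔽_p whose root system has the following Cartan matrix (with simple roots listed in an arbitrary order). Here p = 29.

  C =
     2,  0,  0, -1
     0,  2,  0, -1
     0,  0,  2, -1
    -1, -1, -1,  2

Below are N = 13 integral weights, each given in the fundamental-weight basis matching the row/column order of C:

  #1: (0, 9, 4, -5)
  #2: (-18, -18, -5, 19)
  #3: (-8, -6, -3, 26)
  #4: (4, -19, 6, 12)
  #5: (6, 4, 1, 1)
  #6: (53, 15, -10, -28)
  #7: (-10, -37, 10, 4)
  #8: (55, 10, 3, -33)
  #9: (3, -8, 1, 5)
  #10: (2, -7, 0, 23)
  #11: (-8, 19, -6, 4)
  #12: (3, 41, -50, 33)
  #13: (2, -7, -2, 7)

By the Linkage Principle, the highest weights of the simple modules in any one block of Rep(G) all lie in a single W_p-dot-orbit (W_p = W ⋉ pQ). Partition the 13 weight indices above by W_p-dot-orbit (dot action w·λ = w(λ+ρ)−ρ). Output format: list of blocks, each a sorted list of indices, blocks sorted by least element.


Dynkin diagram of C (from the 6 off-diagonal −1 entries): D_4.

Each λ_j+ρ reduced to Ā_29; 4-tuples below use C's row order:

  λ_1+ρ ↦ (3, 6, 1, 1)
  λ_2+ρ ↦ (1, 1, 14, 2)
  λ_3+ρ ↦ (7, 5, 2, 2)
  λ_4+ρ ↦ (0, 13, 2, 5)
  λ_5+ρ ↦ (7, 5, 2, 2)
  λ_6+ρ ↦ (7, 5, 2, 2)
  λ_7+ρ ↦ (0, 13, 2, 5)
  λ_8+ρ ↦ (3, 6, 1, 1)
  λ_9+ρ ↦ (3, 6, 1, 1)
  λ_10+ρ ↦ (3, 6, 1, 1)
  λ_11+ρ ↦ (0, 13, 2, 5)
  λ_12+ρ ↦ (7, 5, 2, 2)
  λ_13+ρ ↦ (3, 6, 1, 1)

Partition of {1..13} into 4 W_29-dot-orbits:

[[1, 8, 9, 10, 13], [2], [3, 5, 6, 12], [4, 7, 11]]


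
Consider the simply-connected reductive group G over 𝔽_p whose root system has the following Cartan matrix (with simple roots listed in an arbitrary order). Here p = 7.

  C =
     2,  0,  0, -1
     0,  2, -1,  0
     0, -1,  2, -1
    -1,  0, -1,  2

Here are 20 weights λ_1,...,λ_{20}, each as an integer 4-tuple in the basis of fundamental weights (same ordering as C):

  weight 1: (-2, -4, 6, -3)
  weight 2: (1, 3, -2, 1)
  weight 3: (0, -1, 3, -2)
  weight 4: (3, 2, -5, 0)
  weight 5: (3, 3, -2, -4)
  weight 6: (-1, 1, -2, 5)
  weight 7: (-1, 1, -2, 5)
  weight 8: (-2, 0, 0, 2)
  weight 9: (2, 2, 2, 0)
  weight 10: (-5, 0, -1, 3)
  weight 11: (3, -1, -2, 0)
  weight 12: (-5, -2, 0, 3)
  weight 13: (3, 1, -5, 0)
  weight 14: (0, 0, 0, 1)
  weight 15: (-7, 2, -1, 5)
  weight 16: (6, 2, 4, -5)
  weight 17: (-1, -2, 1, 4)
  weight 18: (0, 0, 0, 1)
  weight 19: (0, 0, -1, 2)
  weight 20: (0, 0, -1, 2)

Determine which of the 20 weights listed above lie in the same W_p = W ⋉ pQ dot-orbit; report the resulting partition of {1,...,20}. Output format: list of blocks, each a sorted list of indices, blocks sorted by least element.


Root system A_4: the 4×4 matrix C matches after relabeling.

Folding the 20 weights λ_j+ρ into Ā_7 (reps in the given 4-coord order):

  [1] (2, 3, 1, 1);  [2] (2, 3, 1, 1);  [3] (0, 0, 3, 1);  [4] (1, 1, 0, 3);  [5] (0, 0, 3, 1);  [6] (0, 1, 1, 5);  [7] (0, 1, 1, 5);  [8] (1, 1, 1, 2);  [9] (0, 0, 3, 1);  [10] (4, 1, 0, 0);  [11] (4, 1, 0, 0);  [12] (4, 1, 0, 0);  [13] (1, 1, 1, 2);  [14] (1, 1, 1, 2);  [15] (4, 1, 0, 0);  [16] (1, 1, 0, 3);  [17] (0, 1, 1, 5);  [18] (1, 1, 1, 2);  [19] (1, 1, 0, 3);  [20] (1, 1, 0, 3)

Partition of {1..20} into 6 W_7-dot-orbits:

[[1, 2], [3, 5, 9], [4, 16, 19, 20], [6, 7, 17], [8, 13, 14, 18], [10, 11, 12, 15]]


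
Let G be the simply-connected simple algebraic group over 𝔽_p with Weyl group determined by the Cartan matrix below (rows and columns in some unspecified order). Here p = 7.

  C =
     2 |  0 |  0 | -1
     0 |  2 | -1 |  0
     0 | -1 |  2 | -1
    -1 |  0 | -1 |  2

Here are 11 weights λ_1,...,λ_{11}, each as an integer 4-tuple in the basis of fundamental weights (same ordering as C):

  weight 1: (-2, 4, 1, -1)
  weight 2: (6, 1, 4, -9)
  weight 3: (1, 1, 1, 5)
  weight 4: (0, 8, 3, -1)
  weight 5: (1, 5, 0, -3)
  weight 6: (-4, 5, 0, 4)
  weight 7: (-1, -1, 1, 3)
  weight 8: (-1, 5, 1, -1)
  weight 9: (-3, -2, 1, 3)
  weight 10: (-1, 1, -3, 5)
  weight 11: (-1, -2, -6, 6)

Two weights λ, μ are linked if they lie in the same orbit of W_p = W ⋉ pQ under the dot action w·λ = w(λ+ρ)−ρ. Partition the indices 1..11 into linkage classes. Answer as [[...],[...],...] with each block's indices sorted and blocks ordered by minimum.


Cartan matrix: type A_4 (|W|=120); un-permuting the 4 rows.

Ā_7 reps of the 11 weights (A_4, coords as presented):

  1: (0, 5, 1, 1)
  2: (0, 0, 2, 4)
  3: (2, 1, 1, 2)
  4: (0, 0, 2, 4)
  5: (0, 5, 1, 1)
  6: (2, 1, 1, 0)
  7: (0, 0, 2, 4)
  8: (0, 5, 1, 1)
  9: (2, 1, 1, 2)
  10: (0, 0, 2, 4)
  11: (0, 5, 1, 1)

Linkage partition of the 11 weights (4 classes, p=7):

[[1, 5, 8, 11], [2, 4, 7, 10], [3, 9], [6]]


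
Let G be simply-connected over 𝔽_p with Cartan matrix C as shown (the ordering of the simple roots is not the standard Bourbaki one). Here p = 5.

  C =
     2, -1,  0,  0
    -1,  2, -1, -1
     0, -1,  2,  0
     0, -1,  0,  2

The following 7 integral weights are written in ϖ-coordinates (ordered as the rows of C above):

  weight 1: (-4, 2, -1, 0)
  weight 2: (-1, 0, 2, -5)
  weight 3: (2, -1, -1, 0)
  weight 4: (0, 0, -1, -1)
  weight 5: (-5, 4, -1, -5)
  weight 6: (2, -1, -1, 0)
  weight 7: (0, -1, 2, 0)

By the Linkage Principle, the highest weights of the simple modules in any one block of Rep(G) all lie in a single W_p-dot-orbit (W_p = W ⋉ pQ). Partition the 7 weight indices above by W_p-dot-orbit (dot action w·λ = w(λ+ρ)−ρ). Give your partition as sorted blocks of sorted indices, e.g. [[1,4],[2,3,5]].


Cartan matrix: type D_4 (|W|=192); un-permuting the 4 rows.

Folding the 7 weights λ_j+ρ into Ā_5 (reps in the given 4-coord order):

  1: (3, 0, 0, 1)
  2: (3, 0, 0, 1)
  3: (3, 0, 0, 1)
  4: (1, 1, 0, 0)
  5: (1, 0, 3, 1)
  6: (3, 0, 0, 1)
  7: (1, 0, 3, 1)

Linkage partition of the 7 weights (3 classes, p=5):

[[1, 2, 3, 6], [4], [5, 7]]


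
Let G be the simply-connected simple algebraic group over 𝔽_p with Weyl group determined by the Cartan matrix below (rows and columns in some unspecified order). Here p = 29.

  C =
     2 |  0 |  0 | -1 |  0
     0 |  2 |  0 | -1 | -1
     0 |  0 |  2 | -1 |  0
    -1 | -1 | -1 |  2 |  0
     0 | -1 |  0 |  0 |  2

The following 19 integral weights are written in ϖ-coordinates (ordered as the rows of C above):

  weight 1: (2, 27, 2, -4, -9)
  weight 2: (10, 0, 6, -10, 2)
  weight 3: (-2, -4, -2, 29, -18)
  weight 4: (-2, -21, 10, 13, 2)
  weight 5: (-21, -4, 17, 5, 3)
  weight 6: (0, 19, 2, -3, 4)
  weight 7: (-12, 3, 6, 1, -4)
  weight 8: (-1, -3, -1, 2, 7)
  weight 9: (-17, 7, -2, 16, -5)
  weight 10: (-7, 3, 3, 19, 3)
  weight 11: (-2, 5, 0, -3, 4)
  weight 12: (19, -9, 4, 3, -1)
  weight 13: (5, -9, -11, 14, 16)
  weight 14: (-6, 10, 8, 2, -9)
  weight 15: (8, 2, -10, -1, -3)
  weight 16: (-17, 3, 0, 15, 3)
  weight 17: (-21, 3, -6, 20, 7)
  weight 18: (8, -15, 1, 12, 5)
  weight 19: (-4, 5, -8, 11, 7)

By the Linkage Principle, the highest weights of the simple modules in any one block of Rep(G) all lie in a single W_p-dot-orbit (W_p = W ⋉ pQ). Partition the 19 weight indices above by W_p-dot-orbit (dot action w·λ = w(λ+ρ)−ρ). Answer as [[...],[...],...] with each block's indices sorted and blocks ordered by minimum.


Cartan matrix: type D_5 (|W|=1920); un-permuting the 5 rows.

Folding the 19 weights λ_j+ρ into Ā_29 (reps in the given 5-coord order):

  λ_1 → (0, 2, 0, 1, 6);  λ_2 → (1, 2, 1, 1, 5);  λ_3 → (0, 2, 0, 1, 6);  λ_4 → (3, 1, 1, 3, 13);  λ_5 → (3, 1, 1, 3, 13);  λ_6 → (1, 2, 1, 1, 5);  λ_7 → (1, 2, 1, 1, 5);  λ_8 → (0, 2, 0, 1, 6);  λ_9 → (16, 4, 1, 0, 4);  λ_10 → (3, 1, 1, 3, 13);  λ_11 → (1, 2, 1, 1, 5);  λ_12 → (16, 4, 1, 0, 4);  λ_13 → (3, 1, 7, 2, 8);  λ_14 → (3, 1, 7, 2, 8);  λ_15 → (0, 2, 0, 1, 6);  λ_16 → (16, 4, 1, 0, 4);  λ_17 → (16, 4, 1, 0, 4);  λ_18 → (8, 5, 1, 1, 8);  λ_19 → (3, 1, 7, 2, 8)

Partition of {1..19} into 6 W_29-dot-orbits:

[[1, 3, 8, 15], [2, 6, 7, 11], [4, 5, 10], [9, 12, 16, 17], [13, 14, 19], [18]]


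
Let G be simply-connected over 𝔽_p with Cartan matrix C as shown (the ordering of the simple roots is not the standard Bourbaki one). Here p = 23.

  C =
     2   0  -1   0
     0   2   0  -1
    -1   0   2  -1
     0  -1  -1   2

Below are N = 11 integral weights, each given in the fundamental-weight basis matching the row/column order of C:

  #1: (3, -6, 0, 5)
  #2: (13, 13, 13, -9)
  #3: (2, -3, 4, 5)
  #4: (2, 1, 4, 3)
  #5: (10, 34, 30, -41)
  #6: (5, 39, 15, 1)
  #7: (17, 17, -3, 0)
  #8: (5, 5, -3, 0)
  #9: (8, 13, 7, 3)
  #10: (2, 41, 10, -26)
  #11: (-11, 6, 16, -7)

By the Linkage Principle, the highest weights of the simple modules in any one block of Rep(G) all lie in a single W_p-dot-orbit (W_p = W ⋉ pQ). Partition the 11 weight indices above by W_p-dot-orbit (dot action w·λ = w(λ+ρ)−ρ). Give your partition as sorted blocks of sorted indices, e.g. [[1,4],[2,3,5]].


Dynkin diagram of C (from the 6 off-diagonal −1 entries): A_4.

λ_j+ρ reflected into Ā_23 (⟨·,θ^∨⟩≤23); 4-tuples as given:

  [1] (4, 5, 1, 1);  [2] (3, 5, 6, 3);  [3] (3, 2, 5, 4);  [4] (3, 2, 5, 4);  [5] (3, 2, 5, 4);  [6] (4, 5, 1, 1);  [7] (4, 5, 1, 1);  [8] (4, 5, 1, 1);  [9] (3, 2, 5, 4);  [10] (3, 2, 5, 4);  [11] (10, 1, 1, 6)

Linkage partition of the 11 weights (4 classes, p=23):

[[1, 6, 7, 8], [2], [3, 4, 5, 9, 10], [11]]


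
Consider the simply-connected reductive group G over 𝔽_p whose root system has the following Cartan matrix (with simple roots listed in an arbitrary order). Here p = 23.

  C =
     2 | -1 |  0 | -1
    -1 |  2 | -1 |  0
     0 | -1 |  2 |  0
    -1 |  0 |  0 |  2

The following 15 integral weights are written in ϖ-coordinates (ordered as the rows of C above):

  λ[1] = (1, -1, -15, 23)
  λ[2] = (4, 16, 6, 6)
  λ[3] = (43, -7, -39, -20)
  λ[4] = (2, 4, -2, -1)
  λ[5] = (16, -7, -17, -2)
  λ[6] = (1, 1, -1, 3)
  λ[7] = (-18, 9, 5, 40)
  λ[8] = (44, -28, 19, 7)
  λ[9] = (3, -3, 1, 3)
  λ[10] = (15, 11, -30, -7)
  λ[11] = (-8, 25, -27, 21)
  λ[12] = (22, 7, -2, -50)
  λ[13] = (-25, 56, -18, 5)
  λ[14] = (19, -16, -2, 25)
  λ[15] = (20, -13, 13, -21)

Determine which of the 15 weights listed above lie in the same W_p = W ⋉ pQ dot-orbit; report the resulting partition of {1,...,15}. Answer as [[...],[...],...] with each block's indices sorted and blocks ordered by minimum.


Cartan matrix: type A_4 (|W|=120); un-permuting the 4 rows.

W_23-reps of the 15 weights in Ā_23 (same 4-coord order as C):

  1: (11, 1, 2, 9) · 2: (1, 10, 6, 5) · 3: (2, 2, 0, 4) · 4: (3, 4, 1, 0) · 5: (1, 10, 6, 5) · 6: (2, 2, 0, 4) · 7: (1, 10, 6, 5) · 8: (3, 4, 1, 0) · 9: (2, 2, 0, 4) · 10: (1, 10, 6, 5) · 11: (3, 4, 1, 0) · 12: (3, 4, 1, 0) · 13: (1, 10, 6, 5) · 14: (3, 4, 1, 0) · 15: (11, 1, 2, 9)

These 15 weights hit 4 W_23-dot-orbits; sizes (2, 5, 3, 5):

[[1, 15], [2, 5, 7, 10, 13], [3, 6, 9], [4, 8, 11, 12, 14]]


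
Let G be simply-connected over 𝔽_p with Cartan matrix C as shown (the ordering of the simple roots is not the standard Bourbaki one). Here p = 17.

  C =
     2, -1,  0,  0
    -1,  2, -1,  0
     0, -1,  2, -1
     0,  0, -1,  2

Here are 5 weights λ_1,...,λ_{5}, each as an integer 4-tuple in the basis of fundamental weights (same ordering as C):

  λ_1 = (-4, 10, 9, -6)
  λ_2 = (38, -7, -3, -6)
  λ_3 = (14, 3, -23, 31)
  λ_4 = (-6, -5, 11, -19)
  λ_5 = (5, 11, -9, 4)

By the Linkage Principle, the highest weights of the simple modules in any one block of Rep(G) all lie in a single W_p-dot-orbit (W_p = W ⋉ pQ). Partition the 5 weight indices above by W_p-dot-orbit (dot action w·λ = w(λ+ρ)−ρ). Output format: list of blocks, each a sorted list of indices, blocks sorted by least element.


C ↔ A_4 under row/col permutation; |W(A_4)| = 120.

λ_j+ρ reflected into Ā_17 (⟨·,θ^∨⟩≤17); 4-tuples as given:

  1: (1, 7, 5, 1)
  2: (5, 4, 5, 2)
  3: (10, 2, 1, 2)
  4: (5, 4, 5, 2)
  5: (5, 4, 5, 2)

Partition of {1..5} into 3 W_17-dot-orbits:

[[1], [2, 4, 5], [3]]


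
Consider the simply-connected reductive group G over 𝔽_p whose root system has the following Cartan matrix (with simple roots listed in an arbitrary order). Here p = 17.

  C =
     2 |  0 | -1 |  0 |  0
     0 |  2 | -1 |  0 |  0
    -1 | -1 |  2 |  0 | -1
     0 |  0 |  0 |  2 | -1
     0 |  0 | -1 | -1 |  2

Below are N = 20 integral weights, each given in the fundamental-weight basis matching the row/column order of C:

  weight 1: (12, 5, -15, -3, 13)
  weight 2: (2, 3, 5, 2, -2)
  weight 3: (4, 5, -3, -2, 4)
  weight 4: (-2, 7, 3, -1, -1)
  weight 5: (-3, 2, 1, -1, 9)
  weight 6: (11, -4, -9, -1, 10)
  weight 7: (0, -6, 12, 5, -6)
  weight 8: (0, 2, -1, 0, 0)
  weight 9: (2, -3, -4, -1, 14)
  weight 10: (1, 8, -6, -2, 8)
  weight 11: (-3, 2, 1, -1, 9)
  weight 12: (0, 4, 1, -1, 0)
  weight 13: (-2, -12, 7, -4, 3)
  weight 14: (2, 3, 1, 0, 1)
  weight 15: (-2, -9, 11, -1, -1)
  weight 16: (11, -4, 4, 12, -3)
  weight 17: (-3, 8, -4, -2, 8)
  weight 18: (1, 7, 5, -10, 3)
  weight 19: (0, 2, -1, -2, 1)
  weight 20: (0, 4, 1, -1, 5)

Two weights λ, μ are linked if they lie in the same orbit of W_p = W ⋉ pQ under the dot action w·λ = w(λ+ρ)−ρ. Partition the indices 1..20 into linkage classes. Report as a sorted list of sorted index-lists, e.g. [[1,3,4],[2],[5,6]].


D_5 Cartan matrix, 5 simple roots permuted; ρ=(1,1,1,1,1).

Folding the 20 weights λ_j+ρ into Ā_17 (reps in the given 5-coord order):

  [1] (1, 8, 3, 0, 0) · [2] (3, 4, 2, 1, 2) · [3] (3, 4, 2, 1, 2) · [4] (1, 8, 3, 0, 0) · [5] (2, 3, 0, 0, 2) · [6] (1, 8, 3, 0, 0) · [7] (1, 5, 2, 0, 1) · [8] (1, 3, 0, 1, 1) · [9] (2, 3, 0, 0, 2) · [10] (3, 4, 2, 1, 2) · [11] (2, 3, 0, 0, 2) · [12] (1, 5, 2, 0, 1) · [13] (1, 5, 2, 0, 1) · [14] (3, 4, 2, 1, 2) · [15] (1, 8, 3, 0, 0) · [16] (1, 8, 3, 0, 0) · [17] (3, 4, 2, 1, 2) · [18] (1, 5, 2, 0, 1) · [19] (1, 3, 0, 1, 1) · [20] (1, 5, 2, 0, 1)

Grouping the 20 weights by Ā_17-representative: 5 linkage classes.

[[1, 4, 6, 15, 16], [2, 3, 10, 14, 17], [5, 9, 11], [7, 12, 13, 18, 20], [8, 19]]


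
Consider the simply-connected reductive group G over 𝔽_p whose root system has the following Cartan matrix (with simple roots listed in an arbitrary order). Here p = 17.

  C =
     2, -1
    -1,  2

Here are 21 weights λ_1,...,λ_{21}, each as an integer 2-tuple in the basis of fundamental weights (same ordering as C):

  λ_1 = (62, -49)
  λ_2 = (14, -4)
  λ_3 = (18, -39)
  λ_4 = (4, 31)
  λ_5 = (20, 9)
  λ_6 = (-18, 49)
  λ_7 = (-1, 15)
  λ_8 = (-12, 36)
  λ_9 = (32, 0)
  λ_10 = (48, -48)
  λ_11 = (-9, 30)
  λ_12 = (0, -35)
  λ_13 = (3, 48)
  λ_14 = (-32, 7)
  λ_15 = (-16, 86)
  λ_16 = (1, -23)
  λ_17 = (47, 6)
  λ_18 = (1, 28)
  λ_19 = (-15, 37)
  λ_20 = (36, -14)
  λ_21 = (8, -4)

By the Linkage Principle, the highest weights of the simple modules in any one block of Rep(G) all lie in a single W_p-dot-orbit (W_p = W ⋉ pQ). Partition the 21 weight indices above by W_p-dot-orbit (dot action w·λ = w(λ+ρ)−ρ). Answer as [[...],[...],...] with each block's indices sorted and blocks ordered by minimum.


Root system A_2: the 2×2 matrix C matches after relabeling.

Alcove-folded reps (p=17, 21 weights, presented ϖ-order):

  [1] (12, 3) · [2] (12, 3) · [3] (2, 2) · [4] (12, 3) · [5] (3, 4) · [6] (0, 16) · [7] (0, 16) · [8] (6, 3) · [9] (0, 16) · [10] (2, 2) · [11] (6, 3) · [12] (0, 16) · [13] (2, 2) · [14] (6, 3) · [15] (2, 2) · [16] (12, 3) · [17] (3, 4) · [18] (12, 3) · [19] (3, 4) · [20] (3, 4) · [21] (6, 3)

Grouping the 21 weights by Ā_17-representative: 5 linkage classes.

[[1, 2, 4, 16, 18], [3, 10, 13, 15], [5, 17, 19, 20], [6, 7, 9, 12], [8, 11, 14, 21]]


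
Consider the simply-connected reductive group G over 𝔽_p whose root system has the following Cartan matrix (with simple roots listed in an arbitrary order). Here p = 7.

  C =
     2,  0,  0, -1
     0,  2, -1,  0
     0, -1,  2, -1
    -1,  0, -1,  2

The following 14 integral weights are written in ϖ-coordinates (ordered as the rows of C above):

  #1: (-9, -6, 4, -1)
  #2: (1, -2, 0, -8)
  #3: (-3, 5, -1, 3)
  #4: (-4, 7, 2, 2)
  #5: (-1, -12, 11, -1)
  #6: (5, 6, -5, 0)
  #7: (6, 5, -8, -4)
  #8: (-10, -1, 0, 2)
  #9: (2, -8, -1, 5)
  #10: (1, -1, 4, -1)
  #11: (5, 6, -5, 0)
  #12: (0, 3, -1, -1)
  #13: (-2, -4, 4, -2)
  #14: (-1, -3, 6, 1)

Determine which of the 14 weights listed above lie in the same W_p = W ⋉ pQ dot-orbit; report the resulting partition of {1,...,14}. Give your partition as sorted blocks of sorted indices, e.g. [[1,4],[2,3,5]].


Type A_4, rank 4, |W|=120; reorder rows/cols to standard.

Ā_7 reps of the 14 weights (A_4, coords as presented):

  λ_1 → (0, 2, 4, 1) · λ_2 → (0, 2, 4, 1) · λ_3 → (1, 3, 0, 1) · λ_4 → (0, 0, 1, 3) · λ_5 → (0, 2, 4, 1) · λ_6 → (0, 0, 1, 3) · λ_7 → (0, 0, 1, 3) · λ_8 → (1, 3, 0, 1) · λ_9 → (0, 2, 4, 1) · λ_10 → (2, 0, 5, 0) · λ_11 → (0, 0, 1, 3) · λ_12 → (1, 4, 0, 0) · λ_13 → (1, 3, 0, 1) · λ_14 → (2, 0, 5, 0)

5 distinct reps among the 14 weights ⇒ 5 W_7-linkage classes:

[[1, 2, 5, 9], [3, 8, 13], [4, 6, 7, 11], [10, 14], [12]]


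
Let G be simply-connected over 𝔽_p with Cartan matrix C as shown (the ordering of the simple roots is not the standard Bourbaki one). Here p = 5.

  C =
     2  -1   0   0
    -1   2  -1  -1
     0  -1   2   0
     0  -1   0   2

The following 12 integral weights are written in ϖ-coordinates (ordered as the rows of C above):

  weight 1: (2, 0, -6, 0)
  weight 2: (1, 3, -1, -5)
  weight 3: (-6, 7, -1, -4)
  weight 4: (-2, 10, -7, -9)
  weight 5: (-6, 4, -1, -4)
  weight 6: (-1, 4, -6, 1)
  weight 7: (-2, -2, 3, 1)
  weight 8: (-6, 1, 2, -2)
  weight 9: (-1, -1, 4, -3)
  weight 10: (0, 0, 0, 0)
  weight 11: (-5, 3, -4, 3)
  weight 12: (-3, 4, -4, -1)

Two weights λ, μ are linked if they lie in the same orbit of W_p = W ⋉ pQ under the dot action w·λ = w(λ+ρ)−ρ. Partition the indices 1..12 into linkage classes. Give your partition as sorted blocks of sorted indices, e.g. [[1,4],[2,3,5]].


D_4 Cartan matrix, 4 simple roots permuted; ρ=(1,1,1,1).

Alcove-folded reps (p=5, 12 weights, presented ϖ-order):

  1: (1, 0, 1, 3);  2: (1, 0, 1, 3);  3: (2, 0, 3, 0);  4: (1, 1, 2, 0);  5: (2, 0, 3, 0);  6: (2, 0, 3, 0);  7: (1, 1, 2, 0);  8: (1, 0, 1, 3);  9: (2, 0, 3, 0);  10: (1, 1, 1, 1);  11: (1, 0, 0, 1);  12: (2, 0, 3, 0)

Linkage partition of the 12 weights (5 classes, p=5):

[[1, 2, 8], [3, 5, 6, 9, 12], [4, 7], [10], [11]]


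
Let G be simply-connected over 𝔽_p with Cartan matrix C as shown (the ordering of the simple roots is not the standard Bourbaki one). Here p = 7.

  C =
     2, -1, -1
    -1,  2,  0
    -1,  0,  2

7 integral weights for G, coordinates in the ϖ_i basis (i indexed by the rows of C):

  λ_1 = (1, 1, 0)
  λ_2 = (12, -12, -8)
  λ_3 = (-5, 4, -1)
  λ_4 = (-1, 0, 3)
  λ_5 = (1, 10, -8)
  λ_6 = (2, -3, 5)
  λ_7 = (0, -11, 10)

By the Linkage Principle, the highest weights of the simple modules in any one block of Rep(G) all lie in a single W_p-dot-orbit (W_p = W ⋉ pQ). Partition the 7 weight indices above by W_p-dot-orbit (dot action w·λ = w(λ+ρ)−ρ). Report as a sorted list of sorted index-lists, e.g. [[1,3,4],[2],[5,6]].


Root system A_3: the 3×3 matrix C matches after relabeling.

W_7-reps of the 7 weights in Ā_7 (same 3-coord order as C):

  1: (2, 2, 1) · 2: (1, 0, 4) · 3: (0, 1, 4) · 4: (0, 1, 4) · 5: (1, 0, 4) · 6: (1, 0, 4) · 7: (2, 2, 1)

Partition of {1..7} into 3 W_7-dot-orbits:

[[1, 7], [2, 5, 6], [3, 4]]


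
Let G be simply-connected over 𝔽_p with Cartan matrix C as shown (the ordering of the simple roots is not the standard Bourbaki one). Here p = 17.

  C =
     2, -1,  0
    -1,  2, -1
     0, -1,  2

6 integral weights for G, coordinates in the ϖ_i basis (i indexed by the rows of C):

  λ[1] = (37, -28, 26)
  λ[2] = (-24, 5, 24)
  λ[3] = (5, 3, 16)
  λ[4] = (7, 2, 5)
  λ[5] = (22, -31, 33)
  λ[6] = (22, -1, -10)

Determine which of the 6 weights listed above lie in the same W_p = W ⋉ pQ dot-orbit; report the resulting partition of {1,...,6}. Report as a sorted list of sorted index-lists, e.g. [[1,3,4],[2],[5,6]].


Root system A_3: the 3×3 matrix C matches after relabeling.

Ā_17 reps of the 6 weights (A_3, coords as presented):

  λ_1 → (4, 0, 7)
  λ_2 → (8, 3, 6)
  λ_3 → (4, 0, 7)
  λ_4 → (8, 3, 6)
  λ_5 → (4, 0, 7)
  λ_6 → (8, 3, 6)

Grouping the 6 weights by Ā_17-representative: 2 linkage classes.

[[1, 3, 5], [2, 4, 6]]


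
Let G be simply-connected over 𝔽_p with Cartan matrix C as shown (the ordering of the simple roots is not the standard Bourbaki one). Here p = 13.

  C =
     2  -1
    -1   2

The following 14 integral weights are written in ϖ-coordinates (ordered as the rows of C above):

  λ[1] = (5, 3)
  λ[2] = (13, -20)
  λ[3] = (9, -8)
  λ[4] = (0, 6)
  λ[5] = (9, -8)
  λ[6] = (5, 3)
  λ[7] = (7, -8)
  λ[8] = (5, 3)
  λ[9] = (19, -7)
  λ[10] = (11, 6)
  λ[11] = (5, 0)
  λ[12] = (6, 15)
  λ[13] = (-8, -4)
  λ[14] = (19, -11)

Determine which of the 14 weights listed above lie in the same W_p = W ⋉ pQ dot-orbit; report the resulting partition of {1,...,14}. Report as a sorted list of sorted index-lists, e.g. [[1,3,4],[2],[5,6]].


Root system A_2: the 2×2 matrix C matches after relabeling.

Each λ_j+ρ reduced to Ā_13; 2-tuples below use C's row order:

  λ_1 → (6, 4) · λ_2 → (1, 7) · λ_3 → (3, 7) · λ_4 → (1, 7) · λ_5 → (3, 7) · λ_6 → (6, 4) · λ_7 → (1, 7) · λ_8 → (6, 4) · λ_9 → (6, 1) · λ_10 → (6, 1) · λ_11 → (6, 1) · λ_12 → (3, 3) · λ_13 → (3, 7) · λ_14 → (3, 3)

The 14 indices split into 5 linkage classes (same alcove rep ⇔ same W_13-dot-orbit):

[[1, 6, 8], [2, 4, 7], [3, 5, 13], [9, 10, 11], [12, 14]]


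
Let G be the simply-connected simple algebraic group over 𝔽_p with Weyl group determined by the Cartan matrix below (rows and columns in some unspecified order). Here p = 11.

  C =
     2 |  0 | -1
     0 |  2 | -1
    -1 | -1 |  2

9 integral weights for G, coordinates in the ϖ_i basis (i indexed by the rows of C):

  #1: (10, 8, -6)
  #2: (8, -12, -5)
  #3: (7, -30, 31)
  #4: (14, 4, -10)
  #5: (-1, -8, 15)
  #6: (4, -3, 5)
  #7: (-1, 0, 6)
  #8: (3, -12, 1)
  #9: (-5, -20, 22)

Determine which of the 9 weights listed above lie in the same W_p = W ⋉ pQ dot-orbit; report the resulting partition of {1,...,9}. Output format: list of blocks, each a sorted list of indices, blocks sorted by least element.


A_3 Cartan matrix, 3 simple roots permuted; ρ=(1,1,1).

Folding the 9 weights λ_j+ρ into Ā_11 (reps in the given 3-coord order):

  λ_1 → (2, 0, 5) · λ_2 → (2, 0, 5) · λ_3 → (0, 1, 7) · λ_4 → (2, 0, 5) · λ_5 → (5, 2, 4) · λ_6 → (5, 2, 4) · λ_7 → (0, 1, 7) · λ_8 → (5, 2, 4) · λ_9 → (0, 1, 7)

Grouping the 9 weights by Ā_11-representative: 3 linkage classes.

[[1, 2, 4], [3, 7, 9], [5, 6, 8]]


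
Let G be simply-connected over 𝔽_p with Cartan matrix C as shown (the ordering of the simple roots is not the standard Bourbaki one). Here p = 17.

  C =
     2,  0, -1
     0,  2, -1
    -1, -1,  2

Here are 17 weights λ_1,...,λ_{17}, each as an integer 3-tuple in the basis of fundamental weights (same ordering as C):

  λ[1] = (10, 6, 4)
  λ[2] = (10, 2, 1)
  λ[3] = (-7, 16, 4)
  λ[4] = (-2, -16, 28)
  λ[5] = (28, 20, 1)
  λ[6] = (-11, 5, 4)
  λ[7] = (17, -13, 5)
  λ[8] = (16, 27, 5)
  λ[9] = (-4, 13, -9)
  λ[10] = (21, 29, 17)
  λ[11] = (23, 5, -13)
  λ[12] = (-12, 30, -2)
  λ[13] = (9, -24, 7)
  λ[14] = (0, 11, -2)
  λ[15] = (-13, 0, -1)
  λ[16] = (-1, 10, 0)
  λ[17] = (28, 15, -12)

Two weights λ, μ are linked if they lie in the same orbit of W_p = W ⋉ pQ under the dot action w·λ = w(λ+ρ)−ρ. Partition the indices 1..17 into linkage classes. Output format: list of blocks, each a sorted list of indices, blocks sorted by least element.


C ↔ A_3 under row/col permutation; |W(A_3)| = 24.

Folding the 17 weights λ_j+ρ into Ā_17 (reps in the given 3-coord order):

  1: (5, 1, 5) · 2: (11, 3, 2) · 3: (0, 11, 1) · 4: (11, 3, 2) · 5: (11, 3, 2) · 6: (5, 1, 5) · 7: (5, 1, 5) · 8: (0, 11, 6) · 9: (8, 3, 3) · 10: (11, 3, 2) · 11: (5, 1, 5) · 12: (11, 3, 2) · 13: (1, 2, 9) · 14: (0, 11, 1) · 15: (0, 11, 1) · 16: (0, 11, 1) · 17: (0, 11, 1)

6 distinct reps among the 17 weights ⇒ 6 W_17-linkage classes:

[[1, 6, 7, 11], [2, 4, 5, 10, 12], [3, 14, 15, 16, 17], [8], [9], [13]]


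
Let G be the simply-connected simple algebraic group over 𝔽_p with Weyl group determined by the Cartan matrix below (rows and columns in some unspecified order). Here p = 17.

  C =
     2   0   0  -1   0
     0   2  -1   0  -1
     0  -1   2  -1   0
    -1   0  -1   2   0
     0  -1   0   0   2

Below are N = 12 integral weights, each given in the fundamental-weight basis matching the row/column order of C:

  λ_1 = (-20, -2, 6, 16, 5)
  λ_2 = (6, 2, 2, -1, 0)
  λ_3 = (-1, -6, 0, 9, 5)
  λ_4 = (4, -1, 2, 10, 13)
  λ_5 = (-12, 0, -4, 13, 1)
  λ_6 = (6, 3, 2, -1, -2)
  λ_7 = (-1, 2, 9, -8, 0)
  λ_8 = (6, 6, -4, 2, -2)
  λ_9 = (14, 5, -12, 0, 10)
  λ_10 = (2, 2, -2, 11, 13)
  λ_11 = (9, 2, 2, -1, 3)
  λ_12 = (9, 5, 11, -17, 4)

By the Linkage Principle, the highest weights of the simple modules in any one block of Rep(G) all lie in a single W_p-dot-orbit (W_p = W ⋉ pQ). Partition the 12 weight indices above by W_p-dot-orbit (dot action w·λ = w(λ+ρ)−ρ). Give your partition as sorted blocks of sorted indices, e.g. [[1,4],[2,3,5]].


A_5 Cartan matrix, 5 simple roots permuted; ρ=(1,1,1,1,1).

Ā_17 reps of the 12 weights (A_5, coords as presented):

  λ_1 → (5, 4, 2, 0, 1);  λ_2 → (7, 3, 3, 0, 1);  λ_3 → (0, 1, 4, 6, 1);  λ_4 → (11, 2, 1, 0, 0);  λ_5 → (11, 2, 1, 0, 0);  λ_6 → (7, 3, 3, 0, 1);  λ_7 → (7, 3, 3, 0, 1);  λ_8 → (7, 3, 3, 0, 1);  λ_9 → (0, 1, 4, 6, 1);  λ_10 → (11, 2, 1, 0, 0);  λ_11 → (7, 3, 3, 0, 1);  λ_12 → (0, 1, 4, 6, 1)

4 distinct reps among the 12 weights ⇒ 4 W_17-linkage classes:

[[1], [2, 6, 7, 8, 11], [3, 9, 12], [4, 5, 10]]


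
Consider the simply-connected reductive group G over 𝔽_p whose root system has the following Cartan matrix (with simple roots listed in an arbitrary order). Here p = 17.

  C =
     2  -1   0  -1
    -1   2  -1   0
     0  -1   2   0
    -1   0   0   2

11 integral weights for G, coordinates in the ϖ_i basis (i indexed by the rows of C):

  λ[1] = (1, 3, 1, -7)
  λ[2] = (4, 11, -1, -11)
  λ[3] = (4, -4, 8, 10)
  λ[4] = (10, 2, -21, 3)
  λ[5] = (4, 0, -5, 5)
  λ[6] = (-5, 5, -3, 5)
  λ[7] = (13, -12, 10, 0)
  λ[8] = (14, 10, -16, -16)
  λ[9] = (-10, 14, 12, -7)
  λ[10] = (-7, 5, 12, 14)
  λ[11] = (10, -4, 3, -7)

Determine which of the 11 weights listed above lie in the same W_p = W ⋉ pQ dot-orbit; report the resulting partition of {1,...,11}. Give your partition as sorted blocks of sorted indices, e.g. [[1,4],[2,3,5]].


Cartan matrix: type A_4 (|W|=120); un-permuting the 4 rows.

λ_j+ρ reflected into Ā_17 (⟨·,θ^∨⟩≤17); 4-tuples as given:

  λ_1 → (4, 0, 2, 2) · λ_2 → (5, 7, 0, 5) · λ_3 → (2, 3, 1, 6) · λ_4 → (3, 11, 0, 1) · λ_5 → (2, 3, 1, 6) · λ_6 → (4, 0, 2, 2) · λ_7 → (3, 11, 0, 1) · λ_8 → (4, 0, 2, 2) · λ_9 → (4, 0, 2, 2) · λ_10 → (4, 0, 2, 2) · λ_11 → (2, 3, 1, 6)

The 11 indices split into 4 linkage classes (same alcove rep ⇔ same W_17-dot-orbit):

[[1, 6, 8, 9, 10], [2], [3, 5, 11], [4, 7]]


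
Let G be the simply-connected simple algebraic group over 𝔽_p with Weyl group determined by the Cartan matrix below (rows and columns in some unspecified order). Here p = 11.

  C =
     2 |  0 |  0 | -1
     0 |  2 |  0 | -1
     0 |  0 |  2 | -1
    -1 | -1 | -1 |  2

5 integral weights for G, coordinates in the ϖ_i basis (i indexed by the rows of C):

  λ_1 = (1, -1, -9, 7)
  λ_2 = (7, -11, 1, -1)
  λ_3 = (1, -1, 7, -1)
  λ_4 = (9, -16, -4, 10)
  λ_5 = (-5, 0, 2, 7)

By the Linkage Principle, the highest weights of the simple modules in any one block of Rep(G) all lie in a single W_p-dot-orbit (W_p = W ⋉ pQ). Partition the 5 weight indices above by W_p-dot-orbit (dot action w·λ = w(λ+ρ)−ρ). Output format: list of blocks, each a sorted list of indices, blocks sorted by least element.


Dynkin diagram of C (from the 6 off-diagonal −1 entries): D_4.

Ā_11 reps of the 5 weights (D_4, coords as presented):

  1: (2, 0, 8, 0)
  2: (2, 0, 8, 0)
  3: (2, 0, 8, 0)
  4: (4, 1, 3, 0)
  5: (3, 0, 2, 1)

Grouping the 5 weights by Ā_11-representative: 3 linkage classes.

[[1, 2, 3], [4], [5]]


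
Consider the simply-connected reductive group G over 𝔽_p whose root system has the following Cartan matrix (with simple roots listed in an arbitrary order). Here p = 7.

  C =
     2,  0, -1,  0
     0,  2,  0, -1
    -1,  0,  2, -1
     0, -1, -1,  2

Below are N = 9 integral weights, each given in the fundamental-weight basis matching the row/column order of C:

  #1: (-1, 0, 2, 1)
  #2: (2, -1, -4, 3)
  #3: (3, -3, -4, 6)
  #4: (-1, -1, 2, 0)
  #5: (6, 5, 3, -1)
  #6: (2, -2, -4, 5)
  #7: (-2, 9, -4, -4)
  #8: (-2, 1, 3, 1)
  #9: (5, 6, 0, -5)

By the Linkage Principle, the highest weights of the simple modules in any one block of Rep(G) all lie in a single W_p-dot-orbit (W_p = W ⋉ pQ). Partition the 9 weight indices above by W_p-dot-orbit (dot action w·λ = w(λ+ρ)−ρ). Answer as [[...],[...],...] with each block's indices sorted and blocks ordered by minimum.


A_4 Cartan matrix, 4 simple roots permuted; ρ=(1,1,1,1).

Folding the 9 weights λ_j+ρ into Ā_7 (reps in the given 4-coord order):

  [1] (0, 1, 3, 2) · [2] (0, 0, 3, 1) · [3] (0, 1, 3, 2) · [4] (0, 0, 3, 1) · [5] (0, 0, 3, 1) · [6] (0, 1, 3, 2) · [7] (0, 0, 3, 1) · [8] (0, 1, 3, 2) · [9] (0, 0, 3, 1)

Linkage partition of the 9 weights (2 classes, p=7):

[[1, 3, 6, 8], [2, 4, 5, 7, 9]]


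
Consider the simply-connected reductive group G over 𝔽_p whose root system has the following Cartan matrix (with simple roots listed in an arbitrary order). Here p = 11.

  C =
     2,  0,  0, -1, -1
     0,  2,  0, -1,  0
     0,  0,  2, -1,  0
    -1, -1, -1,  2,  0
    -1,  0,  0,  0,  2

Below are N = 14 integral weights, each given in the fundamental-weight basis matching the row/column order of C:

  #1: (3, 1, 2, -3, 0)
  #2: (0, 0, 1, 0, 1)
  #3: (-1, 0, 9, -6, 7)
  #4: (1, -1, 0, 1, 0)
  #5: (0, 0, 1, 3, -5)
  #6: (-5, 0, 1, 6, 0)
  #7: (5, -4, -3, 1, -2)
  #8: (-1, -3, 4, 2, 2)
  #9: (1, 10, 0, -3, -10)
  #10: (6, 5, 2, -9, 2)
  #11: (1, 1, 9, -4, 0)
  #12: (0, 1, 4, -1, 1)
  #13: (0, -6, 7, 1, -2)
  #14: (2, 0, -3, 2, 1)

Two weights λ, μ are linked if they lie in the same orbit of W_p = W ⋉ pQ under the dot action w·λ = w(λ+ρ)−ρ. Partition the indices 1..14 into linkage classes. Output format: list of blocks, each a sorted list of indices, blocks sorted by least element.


D_5 Cartan matrix, 5 simple roots permuted; ρ=(1,1,1,1,1).

W_11-reps of the 14 weights in Ā_11 (same 5-coord order as C):

    [1] (2, 0, 1, 2, 1)
    [2] (1, 1, 2, 1, 2)
    [3] (2, 0, 1, 2, 1)
    [4] (2, 0, 1, 2, 1)
    [5] (2, 1, 2, 1, 1)
    [6] (2, 1, 2, 1, 1)
    [7] (2, 0, 1, 2, 1)
    [8] (1, 2, 5, 0, 2)
    [9] (0, 1, 7, 1, 0)
    [10] (1, 2, 5, 0, 2)
    [11] (0, 1, 7, 1, 0)
    [12] (1, 2, 5, 0, 2)
    [13] (1, 2, 5, 0, 2)
    [14] (1, 1, 2, 1, 2)

These 14 weights hit 5 W_11-dot-orbits; sizes (4, 2, 2, 4, 2):

[[1, 3, 4, 7], [2, 14], [5, 6], [8, 10, 12, 13], [9, 11]]


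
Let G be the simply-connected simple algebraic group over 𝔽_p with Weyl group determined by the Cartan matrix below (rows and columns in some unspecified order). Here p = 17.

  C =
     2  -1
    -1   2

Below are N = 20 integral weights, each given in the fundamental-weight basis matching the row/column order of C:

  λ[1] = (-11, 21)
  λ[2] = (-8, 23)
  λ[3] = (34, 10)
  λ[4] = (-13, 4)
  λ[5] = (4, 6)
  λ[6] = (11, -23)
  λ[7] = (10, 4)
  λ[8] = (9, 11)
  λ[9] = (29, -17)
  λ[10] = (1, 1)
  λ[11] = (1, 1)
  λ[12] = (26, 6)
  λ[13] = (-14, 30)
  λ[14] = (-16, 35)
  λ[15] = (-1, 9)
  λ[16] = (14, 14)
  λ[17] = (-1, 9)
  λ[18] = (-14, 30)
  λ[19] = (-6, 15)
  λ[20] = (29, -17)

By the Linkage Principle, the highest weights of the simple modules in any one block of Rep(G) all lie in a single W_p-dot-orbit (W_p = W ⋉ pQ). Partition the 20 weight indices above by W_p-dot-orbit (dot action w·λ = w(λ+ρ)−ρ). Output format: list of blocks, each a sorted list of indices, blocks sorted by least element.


Type A_2, rank 2, |W|=6; reorder rows/cols to standard.

λ_j+ρ reflected into Ā_17 (⟨·,θ^∨⟩≤17); 2-tuples as given:

  λ_1+ρ ↦ (5, 7)
  λ_2+ρ ↦ (0, 10)
  λ_3+ρ ↦ (11, 5)
  λ_4+ρ ↦ (5, 7)
  λ_5+ρ ↦ (5, 7)
  λ_6+ρ ↦ (5, 7)
  λ_7+ρ ↦ (11, 5)
  λ_8+ρ ↦ (5, 7)
  λ_9+ρ ↦ (1, 3)
  λ_10+ρ ↦ (2, 2)
  λ_11+ρ ↦ (2, 2)
  λ_12+ρ ↦ (0, 10)
  λ_13+ρ ↦ (1, 3)
  λ_14+ρ ↦ (2, 2)
  λ_15+ρ ↦ (0, 10)
  λ_16+ρ ↦ (2, 2)
  λ_17+ρ ↦ (0, 10)
  λ_18+ρ ↦ (1, 3)
  λ_19+ρ ↦ (5, 11)
  λ_20+ρ ↦ (1, 3)

6 distinct reps among the 20 weights ⇒ 6 W_17-linkage classes:

[[1, 4, 5, 6, 8], [2, 12, 15, 17], [3, 7], [9, 13, 18, 20], [10, 11, 14, 16], [19]]


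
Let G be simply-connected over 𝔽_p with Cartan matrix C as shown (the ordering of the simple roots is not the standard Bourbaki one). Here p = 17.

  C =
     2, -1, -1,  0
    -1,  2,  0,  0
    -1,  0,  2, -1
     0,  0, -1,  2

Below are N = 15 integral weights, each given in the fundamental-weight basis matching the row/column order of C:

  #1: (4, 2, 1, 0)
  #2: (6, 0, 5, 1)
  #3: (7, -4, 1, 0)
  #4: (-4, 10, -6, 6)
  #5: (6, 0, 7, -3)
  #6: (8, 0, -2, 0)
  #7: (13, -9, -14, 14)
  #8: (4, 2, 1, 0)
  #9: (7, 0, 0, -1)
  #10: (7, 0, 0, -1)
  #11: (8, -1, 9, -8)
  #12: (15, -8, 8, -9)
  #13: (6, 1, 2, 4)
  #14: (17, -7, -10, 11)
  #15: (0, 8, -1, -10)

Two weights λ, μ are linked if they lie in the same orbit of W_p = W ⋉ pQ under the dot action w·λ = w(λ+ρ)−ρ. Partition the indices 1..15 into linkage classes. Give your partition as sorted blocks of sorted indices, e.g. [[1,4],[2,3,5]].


Cartan matrix: type A_4 (|W|=120); un-permuting the 4 rows.

λ_j+ρ reflected into Ā_17 (⟨·,θ^∨⟩≤17); 4-tuples as given:

  [1] (5, 3, 2, 1);  [2] (7, 1, 6, 2);  [3] (5, 3, 2, 1);  [4] (5, 3, 2, 1);  [5] (7, 1, 6, 2);  [6] (8, 1, 1, 0);  [7] (7, 1, 6, 2);  [8] (5, 3, 2, 1);  [9] (8, 1, 1, 0);  [10] (8, 1, 1, 0);  [11] (7, 2, 3, 5);  [12] (8, 1, 1, 0);  [13] (7, 2, 3, 5);  [14] (3, 2, 8, 1);  [15] (8, 1, 1, 0)

Partition of {1..15} into 5 W_17-dot-orbits:

[[1, 3, 4, 8], [2, 5, 7], [6, 9, 10, 12, 15], [11, 13], [14]]


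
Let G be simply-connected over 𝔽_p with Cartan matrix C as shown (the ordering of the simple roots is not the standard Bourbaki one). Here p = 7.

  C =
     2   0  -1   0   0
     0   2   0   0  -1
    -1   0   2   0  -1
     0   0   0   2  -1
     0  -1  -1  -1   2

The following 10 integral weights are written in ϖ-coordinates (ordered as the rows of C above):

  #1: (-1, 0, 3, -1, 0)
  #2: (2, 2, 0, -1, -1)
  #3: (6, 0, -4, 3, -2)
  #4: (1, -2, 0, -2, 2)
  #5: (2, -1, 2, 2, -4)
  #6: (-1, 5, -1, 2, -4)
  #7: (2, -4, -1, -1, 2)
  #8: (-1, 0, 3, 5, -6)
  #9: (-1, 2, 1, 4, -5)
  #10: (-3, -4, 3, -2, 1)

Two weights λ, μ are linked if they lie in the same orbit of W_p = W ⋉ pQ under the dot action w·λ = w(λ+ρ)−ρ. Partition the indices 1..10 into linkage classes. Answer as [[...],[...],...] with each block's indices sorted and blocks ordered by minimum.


C ↔ D_5 under row/col permutation; |W(D_5)| = 1920.

Ā_7 reps of the 10 weights (D_5, coords as presented):

  λ_1+ρ ↦ (0, 1, 0, 0, 1)
  λ_2+ρ ↦ (3, 3, 0, 0, 0)
  λ_3+ρ ↦ (3, 3, 0, 0, 0)
  λ_4+ρ ↦ (2, 1, 0, 1, 1)
  λ_5+ρ ↦ (3, 3, 0, 0, 0)
  λ_6+ρ ↦ (3, 3, 0, 0, 0)
  λ_7+ρ ↦ (3, 3, 0, 0, 0)
  λ_8+ρ ↦ (1, 4, 0, 1, 0)
  λ_9+ρ ↦ (2, 1, 0, 1, 1)
  λ_10+ρ ↦ (2, 1, 0, 1, 1)

The 10 indices split into 4 linkage classes (same alcove rep ⇔ same W_7-dot-orbit):

[[1], [2, 3, 5, 6, 7], [4, 9, 10], [8]]


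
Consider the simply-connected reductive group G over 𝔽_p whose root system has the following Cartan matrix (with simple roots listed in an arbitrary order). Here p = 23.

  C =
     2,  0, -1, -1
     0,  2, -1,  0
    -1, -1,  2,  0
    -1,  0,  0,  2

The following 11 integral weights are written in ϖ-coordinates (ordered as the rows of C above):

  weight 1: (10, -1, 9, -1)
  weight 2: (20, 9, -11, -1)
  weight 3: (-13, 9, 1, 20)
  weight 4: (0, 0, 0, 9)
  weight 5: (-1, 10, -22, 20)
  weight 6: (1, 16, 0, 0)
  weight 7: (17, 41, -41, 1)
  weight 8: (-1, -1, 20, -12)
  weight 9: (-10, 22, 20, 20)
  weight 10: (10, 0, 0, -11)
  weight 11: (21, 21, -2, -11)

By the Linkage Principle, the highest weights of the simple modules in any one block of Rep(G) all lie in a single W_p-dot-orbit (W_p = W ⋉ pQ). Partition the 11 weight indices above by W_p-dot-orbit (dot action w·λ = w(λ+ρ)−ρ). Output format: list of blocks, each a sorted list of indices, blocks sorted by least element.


Cartan matrix: type A_4 (|W|=120); un-permuting the 4 rows.

Each λ_j+ρ reduced to Ā_23; 4-tuples below use C's row order:

    1: (11, 0, 10, 0)
    2: (11, 0, 10, 0)
    3: (2, 0, 10, 9)
    4: (1, 1, 1, 10)
    5: (11, 0, 10, 0)
    6: (2, 17, 1, 1)
    7: (2, 17, 1, 1)
    8: (11, 0, 10, 0)
    9: (2, 0, 10, 9)
    10: (1, 1, 1, 10)
    11: (1, 1, 1, 10)

These 11 weights hit 4 W_23-dot-orbits; sizes (4, 2, 3, 2):

[[1, 2, 5, 8], [3, 9], [4, 10, 11], [6, 7]]


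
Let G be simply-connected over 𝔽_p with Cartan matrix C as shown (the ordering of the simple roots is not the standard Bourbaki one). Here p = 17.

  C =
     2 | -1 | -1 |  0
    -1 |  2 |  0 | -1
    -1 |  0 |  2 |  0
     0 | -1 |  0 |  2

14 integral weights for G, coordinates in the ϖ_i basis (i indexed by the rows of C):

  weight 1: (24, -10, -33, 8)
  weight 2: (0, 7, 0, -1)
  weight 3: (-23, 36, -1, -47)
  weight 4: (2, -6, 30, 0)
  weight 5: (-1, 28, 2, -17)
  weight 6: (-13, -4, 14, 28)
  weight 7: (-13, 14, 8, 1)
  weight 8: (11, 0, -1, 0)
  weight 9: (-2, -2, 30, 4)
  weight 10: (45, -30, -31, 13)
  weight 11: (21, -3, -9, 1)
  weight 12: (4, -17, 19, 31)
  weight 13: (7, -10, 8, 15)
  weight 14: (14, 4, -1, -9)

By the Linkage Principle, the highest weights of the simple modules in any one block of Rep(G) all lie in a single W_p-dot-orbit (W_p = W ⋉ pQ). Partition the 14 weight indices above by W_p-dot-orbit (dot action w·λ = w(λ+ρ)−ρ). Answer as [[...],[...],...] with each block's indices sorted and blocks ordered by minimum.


C ↔ A_4 under row/col permutation; |W(A_4)| = 120.

Ā_17 reps of the 14 weights (A_4, coords as presented):

  [1] (1, 8, 1, 0);  [2] (1, 8, 1, 0);  [3] (9, 3, 3, 2);  [4] (12, 1, 0, 1);  [5] (12, 1, 0, 1);  [6] (9, 3, 3, 2);  [7] (9, 3, 3, 2);  [8] (12, 1, 0, 1);  [9] (12, 1, 0, 1);  [10] (12, 1, 0, 1);  [11] (9, 3, 3, 2);  [12] (3, 4, 8, 1);  [13] (1, 8, 1, 0);  [14] (9, 3, 3, 2)

4 distinct reps among the 14 weights ⇒ 4 W_17-linkage classes:

[[1, 2, 13], [3, 6, 7, 11, 14], [4, 5, 8, 9, 10], [12]]


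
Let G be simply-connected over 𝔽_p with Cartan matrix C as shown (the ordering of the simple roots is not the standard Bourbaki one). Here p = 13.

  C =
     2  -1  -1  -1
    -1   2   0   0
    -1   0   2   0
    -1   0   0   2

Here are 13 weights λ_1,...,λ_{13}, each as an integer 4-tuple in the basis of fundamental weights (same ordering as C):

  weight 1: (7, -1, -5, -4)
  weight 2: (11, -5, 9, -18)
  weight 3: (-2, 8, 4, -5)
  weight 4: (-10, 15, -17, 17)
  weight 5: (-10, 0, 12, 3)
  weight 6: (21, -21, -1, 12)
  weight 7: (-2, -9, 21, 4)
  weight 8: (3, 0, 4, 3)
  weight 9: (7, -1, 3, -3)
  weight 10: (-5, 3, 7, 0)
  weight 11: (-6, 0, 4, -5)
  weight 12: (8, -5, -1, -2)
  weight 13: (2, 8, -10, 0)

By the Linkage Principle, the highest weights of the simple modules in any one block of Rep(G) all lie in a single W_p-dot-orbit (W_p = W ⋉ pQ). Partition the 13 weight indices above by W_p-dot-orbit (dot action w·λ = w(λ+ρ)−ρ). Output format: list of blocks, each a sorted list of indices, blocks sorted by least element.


Cartan matrix: type D_4 (|W|=192); un-permuting the 4 rows.

W_13-reps of the 13 weights in Ā_13 (same 4-coord order as C):

    1: (1, 0, 4, 3)
    2: (1, 0, 4, 3)
    3: (4, 4, 0, 1)
    4: (1, 3, 3, 5)
    5: (4, 4, 0, 1)
    6: (2, 0, 2, 7)
    7: (4, 4, 0, 1)
    8: (1, 0, 4, 3)
    9: (1, 0, 4, 2)
    10: (1, 0, 4, 3)
    11: (1, 0, 4, 3)
    12: (4, 4, 0, 1)
    13: (1, 3, 3, 5)

Partition of {1..13} into 5 W_13-dot-orbits:

[[1, 2, 8, 10, 11], [3, 5, 7, 12], [4, 13], [6], [9]]
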